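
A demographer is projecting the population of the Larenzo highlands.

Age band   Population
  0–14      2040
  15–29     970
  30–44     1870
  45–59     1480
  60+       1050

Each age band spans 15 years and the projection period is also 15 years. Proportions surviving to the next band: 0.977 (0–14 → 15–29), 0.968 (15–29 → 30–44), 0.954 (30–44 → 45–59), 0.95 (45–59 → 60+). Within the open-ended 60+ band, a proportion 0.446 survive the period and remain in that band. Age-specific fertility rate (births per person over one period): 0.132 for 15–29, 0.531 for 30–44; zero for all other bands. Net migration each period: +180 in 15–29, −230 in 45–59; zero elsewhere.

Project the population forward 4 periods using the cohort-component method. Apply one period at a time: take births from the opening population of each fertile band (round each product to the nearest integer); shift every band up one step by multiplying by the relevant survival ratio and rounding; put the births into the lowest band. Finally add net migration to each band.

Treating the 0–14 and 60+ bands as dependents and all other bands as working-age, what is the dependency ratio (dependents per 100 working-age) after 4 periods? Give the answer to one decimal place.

97.2

[period 1]
Births: 970 × 0.132 = 128  |  1870 × 0.531 = 993 — total 1121
15–29: 2040 × 0.977 = 1993
30–44: 970 × 0.968 = 939
45–59: 1870 × 0.954 = 1784
60+: 1480 × 0.95 + 1050 × 0.446 = 1406 + 468 = 1874
Net migration: 15–29 + 180 → 2173; 45–59 − 230 → 1554
→ [1121, 2173, 939, 1554, 1874]
[period 2]
Births: 2173 × 0.132 = 287  |  939 × 0.531 = 499 — total 786
15–29: 1121 × 0.977 = 1095
30–44: 2173 × 0.968 = 2103
45–59: 939 × 0.954 = 896
60+: 1554 × 0.95 + 1874 × 0.446 = 1476 + 836 = 2312
Net migration: 15–29 + 180 → 1275; 45–59 − 230 → 666
→ [786, 1275, 2103, 666, 2312]
[period 3]
Births: 1275 × 0.132 = 168  |  2103 × 0.531 = 1117 — total 1285
15–29: 786 × 0.977 = 768
30–44: 1275 × 0.968 = 1234
45–59: 2103 × 0.954 = 2006
60+: 666 × 0.95 + 2312 × 0.446 = 633 + 1031 = 1664
Net migration: 15–29 + 180 → 948; 45–59 − 230 → 1776
→ [1285, 948, 1234, 1776, 1664]
[period 4]
Births: 948 × 0.132 = 125  |  1234 × 0.531 = 655 — total 780
15–29: 1285 × 0.977 = 1255
30–44: 948 × 0.968 = 918
45–59: 1234 × 0.954 = 1177
60+: 1776 × 0.95 + 1664 × 0.446 = 1687 + 742 = 2429
Net migration: 15–29 + 180 → 1435; 45–59 − 230 → 947
→ [780, 1435, 918, 947, 2429]
Dependents (band 0–14 + band 60+) = 780 + 2429 = 3209; working-age = 3300; ratio = 3209/3300 × 100 = 97.2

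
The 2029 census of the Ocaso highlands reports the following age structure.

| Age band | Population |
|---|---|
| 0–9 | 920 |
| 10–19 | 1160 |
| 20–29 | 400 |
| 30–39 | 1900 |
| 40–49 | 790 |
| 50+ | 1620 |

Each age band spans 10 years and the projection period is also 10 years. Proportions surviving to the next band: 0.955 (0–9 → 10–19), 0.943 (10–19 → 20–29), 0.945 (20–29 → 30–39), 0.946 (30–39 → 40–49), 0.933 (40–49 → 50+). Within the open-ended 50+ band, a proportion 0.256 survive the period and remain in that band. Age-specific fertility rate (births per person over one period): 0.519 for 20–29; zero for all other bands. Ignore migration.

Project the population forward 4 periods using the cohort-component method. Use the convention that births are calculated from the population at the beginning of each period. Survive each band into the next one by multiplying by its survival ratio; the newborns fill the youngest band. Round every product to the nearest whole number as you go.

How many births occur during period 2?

Let band 1 be 0–9 through band 6 = 50+.
After projecting period 1:
Births: 400 × 0.519 = 208
Band 2: 920 × 0.955 = 879
Band 3: 1160 × 0.943 = 1094
Band 4: 400 × 0.945 = 378
Band 5: 1900 × 0.946 = 1797
Band 6: 790 × 0.933 + 1620 × 0.256 = 737 + 415 = 1152
Population now: 0–9=208, 10–19=879, 20–29=1094, 30–39=378, 40–49=1797, 50+=1152
After projecting period 2:
Births: 1094 × 0.519 = 568
Band 2: 208 × 0.955 = 199
Band 3: 879 × 0.943 = 829
Band 4: 1094 × 0.945 = 1034
Band 5: 378 × 0.946 = 358
Band 6: 1797 × 0.933 + 1152 × 0.256 = 1677 + 295 = 1972
Population now: 0–9=568, 10–19=199, 20–29=829, 30–39=1034, 40–49=358, 50+=1972

568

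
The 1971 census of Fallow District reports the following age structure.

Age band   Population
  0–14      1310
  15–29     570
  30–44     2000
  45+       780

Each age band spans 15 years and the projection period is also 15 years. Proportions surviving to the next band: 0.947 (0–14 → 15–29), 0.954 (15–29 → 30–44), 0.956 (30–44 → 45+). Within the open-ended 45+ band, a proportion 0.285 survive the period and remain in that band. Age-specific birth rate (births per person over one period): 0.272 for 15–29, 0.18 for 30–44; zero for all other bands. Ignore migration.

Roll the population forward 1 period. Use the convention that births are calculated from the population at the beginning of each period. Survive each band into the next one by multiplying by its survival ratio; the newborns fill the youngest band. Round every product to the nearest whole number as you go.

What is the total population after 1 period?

4434

Let group 1 be 0–14 through group 4 = 45+.
Period 1:
Births: 570 * 0.272 = 155, 2000 * 0.18 = 360 → total 515
Group 2: 1310 * 0.947 = 1241
Group 3: 570 * 0.954 = 544
Group 4: 2000 * 0.956 + 780 * 0.285 = 1912 + 222 = 2134
→ [515, 1241, 544, 2134]
Total after period 1: 515 + 1241 + 544 + 2134 = 4434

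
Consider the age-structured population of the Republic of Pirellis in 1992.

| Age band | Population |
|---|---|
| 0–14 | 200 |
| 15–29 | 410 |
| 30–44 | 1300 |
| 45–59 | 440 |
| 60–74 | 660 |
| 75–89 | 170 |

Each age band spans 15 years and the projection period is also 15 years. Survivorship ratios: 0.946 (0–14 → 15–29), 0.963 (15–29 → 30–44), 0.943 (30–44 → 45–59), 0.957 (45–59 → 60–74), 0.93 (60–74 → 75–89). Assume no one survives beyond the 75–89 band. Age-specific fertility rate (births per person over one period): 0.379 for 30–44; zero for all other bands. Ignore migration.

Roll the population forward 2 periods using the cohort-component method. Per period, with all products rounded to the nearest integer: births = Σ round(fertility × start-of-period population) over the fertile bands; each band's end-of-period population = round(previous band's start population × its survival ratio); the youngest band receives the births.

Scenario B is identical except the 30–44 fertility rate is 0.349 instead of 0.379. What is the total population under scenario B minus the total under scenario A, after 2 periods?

Period 1:
Births: 1300 × 0.379 = 493
15–29: 200 × 0.946 = 189
30–44: 410 × 0.963 = 395
45–59: 1300 × 0.943 = 1226
60–74: 440 × 0.957 = 421
75–89: 660 × 0.93 = 614
Giving 493 / 189 / 395 / 1226 / 421 / 614.
Period 2:
Births: 395 × 0.379 = 150
15–29: 493 × 0.946 = 466
30–44: 189 × 0.963 = 182
45–59: 395 × 0.943 = 372
60–74: 1226 × 0.957 = 1173
75–89: 421 × 0.93 = 392
Giving 150 / 466 / 182 / 372 / 1173 / 392.
Scenario A total after 2 periods: 2735
Scenario B projection —
Period 1:
Births: 1300 × 0.349 = 454
15–29: 200 × 0.946 = 189
30–44: 410 × 0.963 = 395
45–59: 1300 × 0.943 = 1226
60–74: 440 × 0.957 = 421
75–89: 660 × 0.93 = 614
Giving 454 / 189 / 395 / 1226 / 421 / 614.
Period 2:
Births: 395 × 0.349 = 138
15–29: 454 × 0.946 = 429
30–44: 189 × 0.963 = 182
45–59: 395 × 0.943 = 372
60–74: 1226 × 0.957 = 1173
75–89: 421 × 0.93 = 392
Giving 138 / 429 / 182 / 372 / 1173 / 392.
Scenario B total after 2 periods: 2686
Difference B − A = 2686 − 2735 = -49

-49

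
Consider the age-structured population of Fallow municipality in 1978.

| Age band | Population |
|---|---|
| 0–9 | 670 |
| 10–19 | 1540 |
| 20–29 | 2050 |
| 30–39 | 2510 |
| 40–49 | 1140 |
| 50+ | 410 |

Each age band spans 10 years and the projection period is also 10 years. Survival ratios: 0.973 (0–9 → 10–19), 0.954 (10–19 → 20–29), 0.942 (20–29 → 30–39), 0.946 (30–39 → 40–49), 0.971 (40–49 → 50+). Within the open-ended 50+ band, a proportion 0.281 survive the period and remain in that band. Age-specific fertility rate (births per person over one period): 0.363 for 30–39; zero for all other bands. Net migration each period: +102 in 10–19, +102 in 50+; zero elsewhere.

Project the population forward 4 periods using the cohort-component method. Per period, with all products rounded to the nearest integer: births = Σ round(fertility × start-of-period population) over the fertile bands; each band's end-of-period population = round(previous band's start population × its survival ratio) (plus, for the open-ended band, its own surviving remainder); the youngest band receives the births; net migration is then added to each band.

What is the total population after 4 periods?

Let group 1 be 0–9 through group 6 = 50+.
Period 1.
Births: 2510 * 0.363 = 911
Group 2: 670 * 0.973 = 652
Group 3: 1540 * 0.954 = 1469
Group 4: 2050 * 0.942 = 1931
Group 5: 2510 * 0.946 = 2374
Group 6: 1140 * 0.971 + 410 * 0.281 = 1107 + 115 = 1222
Net migration: Group 2 + 102 → 754; Group 6 + 102 → 1324
Population now: 0–9=911, 10–19=754, 20–29=1469, 30–39=1931, 40–49=2374, 50+=1324
Period 2.
Births: 1931 * 0.363 = 701
Group 2: 911 * 0.973 = 886
Group 3: 754 * 0.954 = 719
Group 4: 1469 * 0.942 = 1384
Group 5: 1931 * 0.946 = 1827
Group 6: 2374 * 0.971 + 1324 * 0.281 = 2305 + 372 = 2677
Net migration: Group 2 + 102 → 988; Group 6 + 102 → 2779
Population now: 0–9=701, 10–19=988, 20–29=719, 30–39=1384, 40–49=1827, 50+=2779
Period 3.
Births: 1384 * 0.363 = 502
Group 2: 701 * 0.973 = 682
Group 3: 988 * 0.954 = 943
Group 4: 719 * 0.942 = 677
Group 5: 1384 * 0.946 = 1309
Group 6: 1827 * 0.971 + 2779 * 0.281 = 1774 + 781 = 2555
Net migration: Group 2 + 102 → 784; Group 6 + 102 → 2657
Population now: 0–9=502, 10–19=784, 20–29=943, 30–39=677, 40–49=1309, 50+=2657
Period 4.
Births: 677 * 0.363 = 246
Group 2: 502 * 0.973 = 488
Group 3: 784 * 0.954 = 748
Group 4: 943 * 0.942 = 888
Group 5: 677 * 0.946 = 640
Group 6: 1309 * 0.971 + 2657 * 0.281 = 1271 + 747 = 2018
Net migration: Group 2 + 102 → 590; Group 6 + 102 → 2120
Population now: 0–9=246, 10–19=590, 20–29=748, 30–39=888, 40–49=640, 50+=2120
Total after period 4: 246 + 590 + 748 + 888 + 640 + 2120 = 5232

5232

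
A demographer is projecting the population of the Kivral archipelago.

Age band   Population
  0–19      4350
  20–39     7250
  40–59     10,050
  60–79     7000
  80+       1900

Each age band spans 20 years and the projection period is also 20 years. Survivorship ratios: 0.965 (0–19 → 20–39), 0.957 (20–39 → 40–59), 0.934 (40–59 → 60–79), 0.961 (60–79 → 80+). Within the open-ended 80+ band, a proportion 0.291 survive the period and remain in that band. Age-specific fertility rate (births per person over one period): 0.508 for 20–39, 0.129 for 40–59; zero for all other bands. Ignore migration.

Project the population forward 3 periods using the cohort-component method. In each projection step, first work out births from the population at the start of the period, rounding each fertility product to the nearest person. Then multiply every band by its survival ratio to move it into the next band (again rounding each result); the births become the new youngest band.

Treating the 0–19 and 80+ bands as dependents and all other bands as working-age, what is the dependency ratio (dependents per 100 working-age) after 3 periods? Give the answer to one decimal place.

110.2

(Groups numbered youngest = 1 to oldest = 5.)
— Period 1 —
Births: 7250 × 0.508 = 3683  |  10050 × 0.129 = 1296 → 4979
Group 2: 4350 × 0.965 = 4198
Group 3: 7250 × 0.957 = 6938
Group 4: 10050 × 0.934 = 9387
Group 5: 7000 × 0.961 + 1900 × 0.291 = 6727 + 553 = 7280
→ [4979, 4198, 6938, 9387, 7280]
— Period 2 —
Births: 4198 × 0.508 = 2133  |  6938 × 0.129 = 895 → 3028
Group 2: 4979 × 0.965 = 4805
Group 3: 4198 × 0.957 = 4017
Group 4: 6938 × 0.934 = 6480
Group 5: 9387 × 0.961 + 7280 × 0.291 = 9021 + 2118 = 11139
→ [3028, 4805, 4017, 6480, 11139]
— Period 3 —
Births: 4805 × 0.508 = 2441  |  4017 × 0.129 = 518 → 2959
Group 2: 3028 × 0.965 = 2922
Group 3: 4805 × 0.957 = 4598
Group 4: 4017 × 0.934 = 3752
Group 5: 6480 × 0.961 + 11139 × 0.291 = 6227 + 3241 = 9468
→ [2959, 2922, 4598, 3752, 9468]
Dependents (band 0–19 + band 80+) = 2959 + 9468 = 12427; working-age = 11272; ratio = 12427/11272 × 100 = 110.2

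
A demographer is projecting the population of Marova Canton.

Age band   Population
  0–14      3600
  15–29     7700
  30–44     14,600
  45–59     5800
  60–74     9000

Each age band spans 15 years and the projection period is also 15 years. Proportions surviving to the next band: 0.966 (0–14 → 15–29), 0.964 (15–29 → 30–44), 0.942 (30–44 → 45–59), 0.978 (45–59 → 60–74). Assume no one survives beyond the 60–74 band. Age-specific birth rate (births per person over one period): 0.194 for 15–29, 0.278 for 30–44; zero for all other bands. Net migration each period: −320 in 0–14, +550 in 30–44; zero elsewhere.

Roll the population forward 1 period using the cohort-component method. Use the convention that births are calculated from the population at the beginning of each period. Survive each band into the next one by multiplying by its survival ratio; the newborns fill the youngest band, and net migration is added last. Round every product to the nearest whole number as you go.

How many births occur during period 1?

5553

Let group 1 be 0–14 through group 5 = 60–74.
After projecting period 1:
Births: 7700 × 0.194 = 1494, 14600 × 0.278 = 4059 → total 5553
Group 2: 3600 × 0.966 = 3478
Group 3: 7700 × 0.964 = 7423
Group 4: 14600 × 0.942 = 13753
Group 5: 5800 × 0.978 = 5672
Net migration: Group 1 − 320 → 5233; Group 3 + 550 → 7973
End of period: [5233, 3478, 7973, 13753, 5672]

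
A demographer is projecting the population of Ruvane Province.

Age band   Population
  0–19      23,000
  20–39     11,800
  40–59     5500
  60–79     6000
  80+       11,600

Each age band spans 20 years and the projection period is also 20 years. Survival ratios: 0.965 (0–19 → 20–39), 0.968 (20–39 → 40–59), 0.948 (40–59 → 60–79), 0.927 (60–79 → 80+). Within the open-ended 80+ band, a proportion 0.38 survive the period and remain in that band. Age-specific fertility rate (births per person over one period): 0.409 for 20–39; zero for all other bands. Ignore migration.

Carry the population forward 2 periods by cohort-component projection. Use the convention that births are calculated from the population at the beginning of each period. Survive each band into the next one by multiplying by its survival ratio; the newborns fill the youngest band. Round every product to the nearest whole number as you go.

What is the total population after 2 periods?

54670

After projecting period 1:
Births: 11800 × 0.409 = 4826
20–39: 23000 × 0.965 = 22195
40–59: 11800 × 0.968 = 11422
60–79: 5500 × 0.948 = 5214
80+: 6000 × 0.927 + 11600 × 0.38 = 5562 + 4408 = 9970
→ [4826, 22195, 11422, 5214, 9970]
After projecting period 2:
Births: 22195 × 0.409 = 9078
20–39: 4826 × 0.965 = 4657
40–59: 22195 × 0.968 = 21485
60–79: 11422 × 0.948 = 10828
80+: 5214 × 0.927 + 9970 × 0.38 = 4833 + 3789 = 8622
→ [9078, 4657, 21485, 10828, 8622]
Total after period 2: 9078 + 4657 + 21485 + 10828 + 8622 = 54670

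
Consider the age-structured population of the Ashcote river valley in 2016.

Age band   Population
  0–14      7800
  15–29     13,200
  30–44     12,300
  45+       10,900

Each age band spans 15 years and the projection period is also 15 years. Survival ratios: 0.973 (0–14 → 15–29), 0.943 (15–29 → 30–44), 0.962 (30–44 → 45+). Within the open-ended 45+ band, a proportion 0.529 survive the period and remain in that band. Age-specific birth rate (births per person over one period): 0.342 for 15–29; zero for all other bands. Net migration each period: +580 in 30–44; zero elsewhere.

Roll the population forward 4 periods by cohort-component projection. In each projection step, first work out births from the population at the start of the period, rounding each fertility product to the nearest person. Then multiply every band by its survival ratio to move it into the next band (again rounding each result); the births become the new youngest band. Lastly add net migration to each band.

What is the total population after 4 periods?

19878

Period 1:
Births: 13200 × 0.342 = 4514
15–29: 7800 × 0.973 = 7589
30–44: 13200 × 0.943 = 12448
45+: 12300 × 0.962 + 10900 × 0.529 = 11833 + 5766 = 17599
Net migration: 30–44 + 580 → 13028
Population now: 0–14=4514, 15–29=7589, 30–44=13028, 45+=17599
Period 2:
Births: 7589 × 0.342 = 2595
15–29: 4514 × 0.973 = 4392
30–44: 7589 × 0.943 = 7156
45+: 13028 × 0.962 + 17599 × 0.529 = 12533 + 9310 = 21843
Net migration: 30–44 + 580 → 7736
Population now: 0–14=2595, 15–29=4392, 30–44=7736, 45+=21843
Period 3:
Births: 4392 × 0.342 = 1502
15–29: 2595 × 0.973 = 2525
30–44: 4392 × 0.943 = 4142
45+: 7736 × 0.962 + 21843 × 0.529 = 7442 + 11555 = 18997
Net migration: 30–44 + 580 → 4722
Population now: 0–14=1502, 15–29=2525, 30–44=4722, 45+=18997
Period 4:
Births: 2525 × 0.342 = 864
15–29: 1502 × 0.973 = 1461
30–44: 2525 × 0.943 = 2381
45+: 4722 × 0.962 + 18997 × 0.529 = 4543 + 10049 = 14592
Net migration: 30–44 + 580 → 2961
Population now: 0–14=864, 15–29=1461, 30–44=2961, 45+=14592
Total after period 4: 864 + 1461 + 2961 + 14592 = 19878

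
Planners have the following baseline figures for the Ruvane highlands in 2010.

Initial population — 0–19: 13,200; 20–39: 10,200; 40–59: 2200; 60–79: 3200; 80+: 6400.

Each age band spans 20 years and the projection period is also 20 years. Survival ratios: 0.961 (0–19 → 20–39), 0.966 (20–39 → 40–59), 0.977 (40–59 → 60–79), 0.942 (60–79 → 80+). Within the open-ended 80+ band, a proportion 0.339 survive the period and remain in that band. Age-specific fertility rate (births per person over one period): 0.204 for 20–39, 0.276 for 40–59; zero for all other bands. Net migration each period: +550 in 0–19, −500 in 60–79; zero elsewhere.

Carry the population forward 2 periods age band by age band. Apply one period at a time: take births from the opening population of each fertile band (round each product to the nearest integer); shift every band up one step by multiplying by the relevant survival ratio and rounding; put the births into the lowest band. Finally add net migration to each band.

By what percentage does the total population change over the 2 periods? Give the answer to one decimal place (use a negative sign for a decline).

-4.4

Numbering the groups 1..5 from youngest to oldest:
— Period 1 —
Births: 10200 * 0.204 = 2081 ; 2200 * 0.276 = 607 → 2688
Group 2: 13200 * 0.961 = 12685
Group 3: 10200 * 0.966 = 9853
Group 4: 2200 * 0.977 = 2149
Group 5: 3200 * 0.942 + 6400 * 0.339 = 3014 + 2170 = 5184
Net migration: Group 1 + 550 → 3238; Group 4 − 500 → 1649
Giving 3238 / 12685 / 9853 / 1649 / 5184.
— Period 2 —
Births: 12685 * 0.204 = 2588 ; 9853 * 0.276 = 2719 → 5307
Group 2: 3238 * 0.961 = 3112
Group 3: 12685 * 0.966 = 12254
Group 4: 9853 * 0.977 = 9626
Group 5: 1649 * 0.942 + 5184 * 0.339 = 1553 + 1757 = 3310
Net migration: Group 1 + 550 → 5857; Group 4 − 500 → 9126
Giving 5857 / 3112 / 12254 / 9126 / 3310.
Total: 35200 → 33659; change = -1541; percentage change = -4.4%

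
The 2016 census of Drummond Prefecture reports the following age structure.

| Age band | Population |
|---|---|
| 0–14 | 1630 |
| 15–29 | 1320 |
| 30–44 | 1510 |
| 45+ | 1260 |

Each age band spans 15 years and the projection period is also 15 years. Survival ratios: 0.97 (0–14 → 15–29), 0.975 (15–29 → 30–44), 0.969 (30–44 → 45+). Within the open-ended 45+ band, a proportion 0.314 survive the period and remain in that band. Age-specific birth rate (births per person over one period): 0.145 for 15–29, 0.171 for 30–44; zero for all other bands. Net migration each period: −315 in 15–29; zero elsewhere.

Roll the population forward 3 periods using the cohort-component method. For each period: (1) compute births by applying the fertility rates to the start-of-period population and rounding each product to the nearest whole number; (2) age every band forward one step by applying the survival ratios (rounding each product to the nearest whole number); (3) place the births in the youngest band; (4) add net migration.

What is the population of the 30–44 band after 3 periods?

118

— Period 1 —
Births: 1320 × 0.145 = 191, 1510 × 0.171 = 258 ⇒ total 449
15–29: 1630 × 0.97 = 1581
30–44: 1320 × 0.975 = 1287
45+: 1510 × 0.969 + 1260 × 0.314 = 1463 + 396 = 1859
Net migration: 15–29 − 315 → 1266
End of period: [449, 1266, 1287, 1859]
— Period 2 —
Births: 1266 × 0.145 = 184, 1287 × 0.171 = 220 ⇒ total 404
15–29: 449 × 0.97 = 436
30–44: 1266 × 0.975 = 1234
45+: 1287 × 0.969 + 1859 × 0.314 = 1247 + 584 = 1831
Net migration: 15–29 − 315 → 121
End of period: [404, 121, 1234, 1831]
— Period 3 —
Births: 121 × 0.145 = 18, 1234 × 0.171 = 211 ⇒ total 229
15–29: 404 × 0.97 = 392
30–44: 121 × 0.975 = 118
45+: 1234 × 0.969 + 1831 × 0.314 = 1196 + 575 = 1771
Net migration: 15–29 − 315 → 77
End of period: [229, 77, 118, 1771]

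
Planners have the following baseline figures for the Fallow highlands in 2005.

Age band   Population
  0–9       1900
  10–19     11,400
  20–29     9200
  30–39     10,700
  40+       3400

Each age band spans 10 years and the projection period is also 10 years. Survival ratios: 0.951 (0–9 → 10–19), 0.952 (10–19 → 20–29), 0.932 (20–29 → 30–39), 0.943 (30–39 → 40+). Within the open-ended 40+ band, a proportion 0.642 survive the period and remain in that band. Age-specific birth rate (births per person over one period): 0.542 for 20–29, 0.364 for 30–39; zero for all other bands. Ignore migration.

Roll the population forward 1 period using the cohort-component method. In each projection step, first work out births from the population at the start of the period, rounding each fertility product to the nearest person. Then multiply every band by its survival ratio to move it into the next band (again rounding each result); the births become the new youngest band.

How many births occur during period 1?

Call the bands 1 to 5, youngest first.
[period 1]
Births: 9200 * 0.542 = 4986, 10700 * 0.364 = 3895 — total 8881
Band 2: 1900 * 0.951 = 1807
Band 3: 11400 * 0.952 = 10853
Band 4: 9200 * 0.932 = 8574
Band 5: 10700 * 0.943 + 3400 * 0.642 = 10090 + 2183 = 12273
End of period: [8881, 1807, 10853, 8574, 12273]

8881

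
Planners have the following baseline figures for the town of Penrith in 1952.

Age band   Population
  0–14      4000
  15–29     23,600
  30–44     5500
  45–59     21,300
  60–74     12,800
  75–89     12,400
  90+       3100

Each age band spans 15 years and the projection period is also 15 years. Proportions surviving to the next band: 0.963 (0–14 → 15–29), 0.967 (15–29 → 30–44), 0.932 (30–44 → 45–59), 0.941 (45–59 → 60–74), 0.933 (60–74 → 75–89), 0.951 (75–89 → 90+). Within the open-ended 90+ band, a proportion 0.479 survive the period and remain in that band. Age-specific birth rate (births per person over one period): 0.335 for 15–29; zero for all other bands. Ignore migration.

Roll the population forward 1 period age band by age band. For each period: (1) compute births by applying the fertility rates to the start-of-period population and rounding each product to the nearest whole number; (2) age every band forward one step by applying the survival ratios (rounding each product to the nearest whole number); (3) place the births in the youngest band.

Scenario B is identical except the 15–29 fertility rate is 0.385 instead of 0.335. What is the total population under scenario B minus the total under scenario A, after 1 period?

Period 1.
Births: 23600 × 0.335 = 7906
15–29: 4000 × 0.963 = 3852
30–44: 23600 × 0.967 = 22821
45–59: 5500 × 0.932 = 5126
60–74: 21300 × 0.941 = 20043
75–89: 12800 × 0.933 = 11942
90+: 12400 × 0.951 + 3100 × 0.479 = 11792 + 1485 = 13277
→ [7906, 3852, 22821, 5126, 20043, 11942, 13277]
Scenario A total after 1 period: 84967
Scenario B projection —
Period 1.
Births: 23600 × 0.385 = 9086
15–29: 4000 × 0.963 = 3852
30–44: 23600 × 0.967 = 22821
45–59: 5500 × 0.932 = 5126
60–74: 21300 × 0.941 = 20043
75–89: 12800 × 0.933 = 11942
90+: 12400 × 0.951 + 3100 × 0.479 = 11792 + 1485 = 13277
→ [9086, 3852, 22821, 5126, 20043, 11942, 13277]
Scenario B total after 1 period: 86147
Difference B − A = 86147 − 84967 = 1180

1180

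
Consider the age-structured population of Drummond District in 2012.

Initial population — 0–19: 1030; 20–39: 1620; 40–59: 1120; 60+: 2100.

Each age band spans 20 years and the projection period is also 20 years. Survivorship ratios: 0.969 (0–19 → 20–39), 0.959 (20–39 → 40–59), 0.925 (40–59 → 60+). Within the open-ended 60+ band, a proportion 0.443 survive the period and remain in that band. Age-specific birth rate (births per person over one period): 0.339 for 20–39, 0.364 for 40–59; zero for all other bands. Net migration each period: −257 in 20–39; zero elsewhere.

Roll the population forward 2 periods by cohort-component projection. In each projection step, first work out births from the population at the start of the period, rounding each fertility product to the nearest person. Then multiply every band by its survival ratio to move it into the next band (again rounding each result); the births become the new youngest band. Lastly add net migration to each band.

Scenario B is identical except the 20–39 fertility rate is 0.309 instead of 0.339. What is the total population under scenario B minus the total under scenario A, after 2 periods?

After projecting period 1:
Births: 1620 × 0.339 = 549 ; 1120 × 0.364 = 408 ⇒ total 957
20–39: 1030 × 0.969 = 998
40–59: 1620 × 0.959 = 1554
60+: 1120 × 0.925 + 2100 × 0.443 = 1036 + 930 = 1966
Net migration: 20–39 − 257 → 741
Population now: 0–19=957, 20–39=741, 40–59=1554, 60+=1966
After projecting period 2:
Births: 741 × 0.339 = 251 ; 1554 × 0.364 = 566 ⇒ total 817
20–39: 957 × 0.969 = 927
40–59: 741 × 0.959 = 711
60+: 1554 × 0.925 + 1966 × 0.443 = 1437 + 871 = 2308
Net migration: 20–39 − 257 → 670
Population now: 0–19=817, 20–39=670, 40–59=711, 60+=2308
Scenario A total after 2 periods: 4506
Scenario B projection —
After projecting period 1:
Births: 1620 × 0.309 = 501 ; 1120 × 0.364 = 408 ⇒ total 909
20–39: 1030 × 0.969 = 998
40–59: 1620 × 0.959 = 1554
60+: 1120 × 0.925 + 2100 × 0.443 = 1036 + 930 = 1966
Net migration: 20–39 − 257 → 741
Population now: 0–19=909, 20–39=741, 40–59=1554, 60+=1966
After projecting period 2:
Births: 741 × 0.309 = 229 ; 1554 × 0.364 = 566 ⇒ total 795
20–39: 909 × 0.969 = 881
40–59: 741 × 0.959 = 711
60+: 1554 × 0.925 + 1966 × 0.443 = 1437 + 871 = 2308
Net migration: 20–39 − 257 → 624
Population now: 0–19=795, 20–39=624, 40–59=711, 60+=2308
Scenario B total after 2 periods: 4438
Difference B − A = 4438 − 4506 = -68

-68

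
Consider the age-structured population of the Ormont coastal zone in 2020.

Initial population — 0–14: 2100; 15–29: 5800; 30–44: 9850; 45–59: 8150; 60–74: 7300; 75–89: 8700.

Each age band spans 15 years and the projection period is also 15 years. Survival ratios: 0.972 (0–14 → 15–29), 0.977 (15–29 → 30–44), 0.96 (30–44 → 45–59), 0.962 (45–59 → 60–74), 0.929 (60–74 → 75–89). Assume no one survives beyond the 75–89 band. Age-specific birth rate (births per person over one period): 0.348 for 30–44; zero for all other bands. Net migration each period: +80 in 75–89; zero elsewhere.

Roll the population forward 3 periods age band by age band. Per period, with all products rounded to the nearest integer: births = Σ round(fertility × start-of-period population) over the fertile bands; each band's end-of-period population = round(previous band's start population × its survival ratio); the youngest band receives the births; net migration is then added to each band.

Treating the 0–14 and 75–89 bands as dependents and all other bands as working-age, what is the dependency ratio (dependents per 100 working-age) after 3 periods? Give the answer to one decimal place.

Period 1:
Births: 9850 × 0.348 = 3428
15–29: 2100 × 0.972 = 2041
30–44: 5800 × 0.977 = 5667
45–59: 9850 × 0.96 = 9456
60–74: 8150 × 0.962 = 7840
75–89: 7300 × 0.929 = 6782
Net migration: 75–89 + 80 → 6862
Giving 3428 / 2041 / 5667 / 9456 / 7840 / 6862.
Period 2:
Births: 5667 × 0.348 = 1972
15–29: 3428 × 0.972 = 3332
30–44: 2041 × 0.977 = 1994
45–59: 5667 × 0.96 = 5440
60–74: 9456 × 0.962 = 9097
75–89: 7840 × 0.929 = 7283
Net migration: 75–89 + 80 → 7363
Giving 1972 / 3332 / 1994 / 5440 / 9097 / 7363.
Period 3:
Births: 1994 × 0.348 = 694
15–29: 1972 × 0.972 = 1917
30–44: 3332 × 0.977 = 3255
45–59: 1994 × 0.96 = 1914
60–74: 5440 × 0.962 = 5233
75–89: 9097 × 0.929 = 8451
Net migration: 75–89 + 80 → 8531
Giving 694 / 1917 / 3255 / 1914 / 5233 / 8531.
Dependents (band 0–14 + band 75–89) = 694 + 8531 = 9225; working-age = 12319; ratio = 9225/12319 × 100 = 74.9

74.9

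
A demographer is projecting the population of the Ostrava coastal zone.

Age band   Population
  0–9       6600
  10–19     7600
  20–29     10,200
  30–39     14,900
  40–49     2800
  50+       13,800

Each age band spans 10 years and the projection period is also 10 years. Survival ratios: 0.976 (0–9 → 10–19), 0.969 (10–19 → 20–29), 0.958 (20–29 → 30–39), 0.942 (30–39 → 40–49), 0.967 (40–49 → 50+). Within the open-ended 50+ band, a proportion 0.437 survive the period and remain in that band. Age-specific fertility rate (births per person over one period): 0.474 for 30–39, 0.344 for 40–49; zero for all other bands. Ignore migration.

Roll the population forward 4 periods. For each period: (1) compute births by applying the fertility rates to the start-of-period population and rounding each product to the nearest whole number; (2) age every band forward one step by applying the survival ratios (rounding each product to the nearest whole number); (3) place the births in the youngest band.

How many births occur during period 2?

— Period 1 —
Births: 14900 * 0.474 = 7063, 2800 * 0.344 = 963 — total 8026
10–19: 6600 * 0.976 = 6442
20–29: 7600 * 0.969 = 7364
30–39: 10200 * 0.958 = 9772
40–49: 14900 * 0.942 = 14036
50+: 2800 * 0.967 + 13800 * 0.437 = 2708 + 6031 = 8739
End of period: [8026, 6442, 7364, 9772, 14036, 8739]
— Period 2 —
Births: 9772 * 0.474 = 4632, 14036 * 0.344 = 4828 — total 9460
10–19: 8026 * 0.976 = 7833
20–29: 6442 * 0.969 = 6242
30–39: 7364 * 0.958 = 7055
40–49: 9772 * 0.942 = 9205
50+: 14036 * 0.967 + 8739 * 0.437 = 13573 + 3819 = 17392
End of period: [9460, 7833, 6242, 7055, 9205, 17392]

9460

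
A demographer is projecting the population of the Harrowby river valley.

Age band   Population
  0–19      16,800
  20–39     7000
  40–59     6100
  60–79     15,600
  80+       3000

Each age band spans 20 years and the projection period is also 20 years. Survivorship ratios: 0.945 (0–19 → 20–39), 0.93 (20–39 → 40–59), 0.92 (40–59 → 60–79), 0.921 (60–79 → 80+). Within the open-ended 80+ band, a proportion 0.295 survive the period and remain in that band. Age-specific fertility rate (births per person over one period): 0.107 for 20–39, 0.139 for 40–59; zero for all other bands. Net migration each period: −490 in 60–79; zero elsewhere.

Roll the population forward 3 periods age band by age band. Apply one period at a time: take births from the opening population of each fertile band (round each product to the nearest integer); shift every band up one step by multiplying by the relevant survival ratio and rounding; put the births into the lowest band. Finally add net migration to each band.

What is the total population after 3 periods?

26955

Period 1.
Births: 7000 × 0.107 = 749 ; 6100 × 0.139 = 848 → 1597
20–39: 16800 × 0.945 = 15876
40–59: 7000 × 0.93 = 6510
60–79: 6100 × 0.92 = 5612
80+: 15600 × 0.921 + 3000 × 0.295 = 14368 + 885 = 15253
Net migration: 60–79 − 490 → 5122
Giving 1597 / 15876 / 6510 / 5122 / 15253.
Period 2.
Births: 15876 × 0.107 = 1699 ; 6510 × 0.139 = 905 → 2604
20–39: 1597 × 0.945 = 1509
40–59: 15876 × 0.93 = 14765
60–79: 6510 × 0.92 = 5989
80+: 5122 × 0.921 + 15253 × 0.295 = 4717 + 4500 = 9217
Net migration: 60–79 − 490 → 5499
Giving 2604 / 1509 / 14765 / 5499 / 9217.
Period 3.
Births: 1509 × 0.107 = 161 ; 14765 × 0.139 = 2052 → 2213
20–39: 2604 × 0.945 = 2461
40–59: 1509 × 0.93 = 1403
60–79: 14765 × 0.92 = 13584
80+: 5499 × 0.921 + 9217 × 0.295 = 5065 + 2719 = 7784
Net migration: 60–79 − 490 → 13094
Giving 2213 / 2461 / 1403 / 13094 / 7784.
Total after period 3: 2213 + 2461 + 1403 + 13094 + 7784 = 26955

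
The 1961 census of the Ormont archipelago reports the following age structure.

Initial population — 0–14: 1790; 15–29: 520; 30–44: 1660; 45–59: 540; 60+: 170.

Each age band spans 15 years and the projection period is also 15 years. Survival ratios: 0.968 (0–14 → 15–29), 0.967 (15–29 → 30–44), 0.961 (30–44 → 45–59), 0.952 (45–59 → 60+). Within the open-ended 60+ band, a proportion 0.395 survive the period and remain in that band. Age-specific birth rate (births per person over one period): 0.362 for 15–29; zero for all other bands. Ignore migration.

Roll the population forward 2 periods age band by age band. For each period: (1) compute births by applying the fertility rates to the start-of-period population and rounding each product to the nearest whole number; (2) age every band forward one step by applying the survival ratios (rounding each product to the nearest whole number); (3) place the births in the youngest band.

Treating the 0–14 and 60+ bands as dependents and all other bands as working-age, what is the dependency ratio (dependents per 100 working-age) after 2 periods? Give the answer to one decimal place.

Let group 1 be 0–14 through group 5 = 60+.
Period 1:
Births: 520 * 0.362 = 188
Group 2: 1790 * 0.968 = 1733
Group 3: 520 * 0.967 = 503
Group 4: 1660 * 0.961 = 1595
Group 5: 540 * 0.952 + 170 * 0.395 = 514 + 67 = 581
Population now: 0–14=188, 15–29=1733, 30–44=503, 45–59=1595, 60+=581
Period 2:
Births: 1733 * 0.362 = 627
Group 2: 188 * 0.968 = 182
Group 3: 1733 * 0.967 = 1676
Group 4: 503 * 0.961 = 483
Group 5: 1595 * 0.952 + 581 * 0.395 = 1518 + 229 = 1747
Population now: 0–14=627, 15–29=182, 30–44=1676, 45–59=483, 60+=1747
Dependents (band 0–14 + band 60+) = 627 + 1747 = 2374; working-age = 2341; ratio = 2374/2341 × 100 = 101.4

101.4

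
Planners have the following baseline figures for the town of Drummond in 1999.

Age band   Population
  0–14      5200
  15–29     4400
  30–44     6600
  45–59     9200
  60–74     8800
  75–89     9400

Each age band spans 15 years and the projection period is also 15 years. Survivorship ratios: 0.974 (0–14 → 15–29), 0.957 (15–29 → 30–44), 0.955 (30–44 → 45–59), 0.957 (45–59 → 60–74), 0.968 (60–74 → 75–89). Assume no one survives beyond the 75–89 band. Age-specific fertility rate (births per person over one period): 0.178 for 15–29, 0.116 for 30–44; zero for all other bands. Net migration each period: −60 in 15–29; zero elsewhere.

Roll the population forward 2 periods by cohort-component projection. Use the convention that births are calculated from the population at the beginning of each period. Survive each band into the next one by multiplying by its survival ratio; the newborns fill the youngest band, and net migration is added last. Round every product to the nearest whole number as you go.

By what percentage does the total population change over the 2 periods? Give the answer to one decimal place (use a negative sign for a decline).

-39.9

Period 1.
Births: 4400 × 0.178 = 783 ; 6600 × 0.116 = 766 ⇒ total 1549
15–29: 5200 × 0.974 = 5065
30–44: 4400 × 0.957 = 4211
45–59: 6600 × 0.955 = 6303
60–74: 9200 × 0.957 = 8804
75–89: 8800 × 0.968 = 8518
Net migration: 15–29 − 60 → 5005
Giving 1549 / 5005 / 4211 / 6303 / 8804 / 8518.
Period 2.
Births: 5005 × 0.178 = 891 ; 4211 × 0.116 = 488 ⇒ total 1379
15–29: 1549 × 0.974 = 1509
30–44: 5005 × 0.957 = 4790
45–59: 4211 × 0.955 = 4022
60–74: 6303 × 0.957 = 6032
75–89: 8804 × 0.968 = 8522
Net migration: 15–29 − 60 → 1449
Giving 1379 / 1449 / 4790 / 4022 / 6032 / 8522.
Total: 43600 → 26194; change = -17406; percentage change = -39.9%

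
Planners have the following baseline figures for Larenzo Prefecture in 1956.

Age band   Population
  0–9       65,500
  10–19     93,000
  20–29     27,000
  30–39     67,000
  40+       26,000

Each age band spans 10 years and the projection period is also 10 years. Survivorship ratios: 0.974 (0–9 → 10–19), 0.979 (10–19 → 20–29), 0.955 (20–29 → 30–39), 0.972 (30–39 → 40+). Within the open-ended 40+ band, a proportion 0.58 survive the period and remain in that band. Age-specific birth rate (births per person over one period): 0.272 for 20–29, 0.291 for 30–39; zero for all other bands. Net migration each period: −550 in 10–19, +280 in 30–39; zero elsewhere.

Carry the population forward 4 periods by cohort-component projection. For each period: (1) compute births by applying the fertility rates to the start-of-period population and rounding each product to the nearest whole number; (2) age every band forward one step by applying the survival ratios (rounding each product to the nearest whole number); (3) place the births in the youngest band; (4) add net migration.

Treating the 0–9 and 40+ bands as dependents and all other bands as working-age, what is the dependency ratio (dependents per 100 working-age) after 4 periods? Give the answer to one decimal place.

— Period 1 —
Births: 27000 × 0.272 = 7344 ; 67000 × 0.291 = 19497 → 26841
10–19: 65500 × 0.974 = 63797
20–29: 93000 × 0.979 = 91047
30–39: 27000 × 0.955 = 25785
40+: 67000 × 0.972 + 26000 × 0.58 = 65124 + 15080 = 80204
Net migration: 10–19 − 550 → 63247; 30–39 + 280 → 26065
Giving 26841 / 63247 / 91047 / 26065 / 80204.
— Period 2 —
Births: 91047 × 0.272 = 24765 ; 26065 × 0.291 = 7585 → 32350
10–19: 26841 × 0.974 = 26143
20–29: 63247 × 0.979 = 61919
30–39: 91047 × 0.955 = 86950
40+: 26065 × 0.972 + 80204 × 0.58 = 25335 + 46518 = 71853
Net migration: 10–19 − 550 → 25593; 30–39 + 280 → 87230
Giving 32350 / 25593 / 61919 / 87230 / 71853.
— Period 3 —
Births: 61919 × 0.272 = 16842 ; 87230 × 0.291 = 25384 → 42226
10–19: 32350 × 0.974 = 31509
20–29: 25593 × 0.979 = 25056
30–39: 61919 × 0.955 = 59133
40+: 87230 × 0.972 + 71853 × 0.58 = 84788 + 41675 = 126463
Net migration: 10–19 − 550 → 30959; 30–39 + 280 → 59413
Giving 42226 / 30959 / 25056 / 59413 / 126463.
— Period 4 —
Births: 25056 × 0.272 = 6815 ; 59413 × 0.291 = 17289 → 24104
10–19: 42226 × 0.974 = 41128
20–29: 30959 × 0.979 = 30309
30–39: 25056 × 0.955 = 23928
40+: 59413 × 0.972 + 126463 × 0.58 = 57749 + 73349 = 131098
Net migration: 10–19 − 550 → 40578; 30–39 + 280 → 24208
Giving 24104 / 40578 / 30309 / 24208 / 131098.
Dependents (band 0–9 + band 40+) = 24104 + 131098 = 155202; working-age = 95095; ratio = 155202/95095 × 100 = 163.2

163.2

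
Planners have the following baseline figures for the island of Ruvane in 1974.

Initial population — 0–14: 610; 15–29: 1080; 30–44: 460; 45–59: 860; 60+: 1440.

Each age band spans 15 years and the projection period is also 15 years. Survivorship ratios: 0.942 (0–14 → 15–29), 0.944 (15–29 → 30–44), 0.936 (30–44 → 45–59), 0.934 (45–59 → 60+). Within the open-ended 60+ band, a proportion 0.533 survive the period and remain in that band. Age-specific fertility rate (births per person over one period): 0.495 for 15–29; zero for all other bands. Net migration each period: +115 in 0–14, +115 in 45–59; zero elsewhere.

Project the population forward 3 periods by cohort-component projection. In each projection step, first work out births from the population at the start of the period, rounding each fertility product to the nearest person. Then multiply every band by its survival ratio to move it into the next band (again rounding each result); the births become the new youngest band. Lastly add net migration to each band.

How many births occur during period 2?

285

Numbering the groups 1..5 from youngest to oldest:
Period 1.
Births: 1080 × 0.495 = 535
Group 2: 610 × 0.942 = 575
Group 3: 1080 × 0.944 = 1020
Group 4: 460 × 0.936 = 431
Group 5: 860 × 0.934 + 1440 × 0.533 = 803 + 768 = 1571
Net migration: Group 1 + 115 → 650; Group 4 + 115 → 546
Giving 650 / 575 / 1020 / 546 / 1571.
Period 2.
Births: 575 × 0.495 = 285
Group 2: 650 × 0.942 = 612
Group 3: 575 × 0.944 = 543
Group 4: 1020 × 0.936 = 955
Group 5: 546 × 0.934 + 1571 × 0.533 = 510 + 837 = 1347
Net migration: Group 1 + 115 → 400; Group 4 + 115 → 1070
Giving 400 / 612 / 543 / 1070 / 1347.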